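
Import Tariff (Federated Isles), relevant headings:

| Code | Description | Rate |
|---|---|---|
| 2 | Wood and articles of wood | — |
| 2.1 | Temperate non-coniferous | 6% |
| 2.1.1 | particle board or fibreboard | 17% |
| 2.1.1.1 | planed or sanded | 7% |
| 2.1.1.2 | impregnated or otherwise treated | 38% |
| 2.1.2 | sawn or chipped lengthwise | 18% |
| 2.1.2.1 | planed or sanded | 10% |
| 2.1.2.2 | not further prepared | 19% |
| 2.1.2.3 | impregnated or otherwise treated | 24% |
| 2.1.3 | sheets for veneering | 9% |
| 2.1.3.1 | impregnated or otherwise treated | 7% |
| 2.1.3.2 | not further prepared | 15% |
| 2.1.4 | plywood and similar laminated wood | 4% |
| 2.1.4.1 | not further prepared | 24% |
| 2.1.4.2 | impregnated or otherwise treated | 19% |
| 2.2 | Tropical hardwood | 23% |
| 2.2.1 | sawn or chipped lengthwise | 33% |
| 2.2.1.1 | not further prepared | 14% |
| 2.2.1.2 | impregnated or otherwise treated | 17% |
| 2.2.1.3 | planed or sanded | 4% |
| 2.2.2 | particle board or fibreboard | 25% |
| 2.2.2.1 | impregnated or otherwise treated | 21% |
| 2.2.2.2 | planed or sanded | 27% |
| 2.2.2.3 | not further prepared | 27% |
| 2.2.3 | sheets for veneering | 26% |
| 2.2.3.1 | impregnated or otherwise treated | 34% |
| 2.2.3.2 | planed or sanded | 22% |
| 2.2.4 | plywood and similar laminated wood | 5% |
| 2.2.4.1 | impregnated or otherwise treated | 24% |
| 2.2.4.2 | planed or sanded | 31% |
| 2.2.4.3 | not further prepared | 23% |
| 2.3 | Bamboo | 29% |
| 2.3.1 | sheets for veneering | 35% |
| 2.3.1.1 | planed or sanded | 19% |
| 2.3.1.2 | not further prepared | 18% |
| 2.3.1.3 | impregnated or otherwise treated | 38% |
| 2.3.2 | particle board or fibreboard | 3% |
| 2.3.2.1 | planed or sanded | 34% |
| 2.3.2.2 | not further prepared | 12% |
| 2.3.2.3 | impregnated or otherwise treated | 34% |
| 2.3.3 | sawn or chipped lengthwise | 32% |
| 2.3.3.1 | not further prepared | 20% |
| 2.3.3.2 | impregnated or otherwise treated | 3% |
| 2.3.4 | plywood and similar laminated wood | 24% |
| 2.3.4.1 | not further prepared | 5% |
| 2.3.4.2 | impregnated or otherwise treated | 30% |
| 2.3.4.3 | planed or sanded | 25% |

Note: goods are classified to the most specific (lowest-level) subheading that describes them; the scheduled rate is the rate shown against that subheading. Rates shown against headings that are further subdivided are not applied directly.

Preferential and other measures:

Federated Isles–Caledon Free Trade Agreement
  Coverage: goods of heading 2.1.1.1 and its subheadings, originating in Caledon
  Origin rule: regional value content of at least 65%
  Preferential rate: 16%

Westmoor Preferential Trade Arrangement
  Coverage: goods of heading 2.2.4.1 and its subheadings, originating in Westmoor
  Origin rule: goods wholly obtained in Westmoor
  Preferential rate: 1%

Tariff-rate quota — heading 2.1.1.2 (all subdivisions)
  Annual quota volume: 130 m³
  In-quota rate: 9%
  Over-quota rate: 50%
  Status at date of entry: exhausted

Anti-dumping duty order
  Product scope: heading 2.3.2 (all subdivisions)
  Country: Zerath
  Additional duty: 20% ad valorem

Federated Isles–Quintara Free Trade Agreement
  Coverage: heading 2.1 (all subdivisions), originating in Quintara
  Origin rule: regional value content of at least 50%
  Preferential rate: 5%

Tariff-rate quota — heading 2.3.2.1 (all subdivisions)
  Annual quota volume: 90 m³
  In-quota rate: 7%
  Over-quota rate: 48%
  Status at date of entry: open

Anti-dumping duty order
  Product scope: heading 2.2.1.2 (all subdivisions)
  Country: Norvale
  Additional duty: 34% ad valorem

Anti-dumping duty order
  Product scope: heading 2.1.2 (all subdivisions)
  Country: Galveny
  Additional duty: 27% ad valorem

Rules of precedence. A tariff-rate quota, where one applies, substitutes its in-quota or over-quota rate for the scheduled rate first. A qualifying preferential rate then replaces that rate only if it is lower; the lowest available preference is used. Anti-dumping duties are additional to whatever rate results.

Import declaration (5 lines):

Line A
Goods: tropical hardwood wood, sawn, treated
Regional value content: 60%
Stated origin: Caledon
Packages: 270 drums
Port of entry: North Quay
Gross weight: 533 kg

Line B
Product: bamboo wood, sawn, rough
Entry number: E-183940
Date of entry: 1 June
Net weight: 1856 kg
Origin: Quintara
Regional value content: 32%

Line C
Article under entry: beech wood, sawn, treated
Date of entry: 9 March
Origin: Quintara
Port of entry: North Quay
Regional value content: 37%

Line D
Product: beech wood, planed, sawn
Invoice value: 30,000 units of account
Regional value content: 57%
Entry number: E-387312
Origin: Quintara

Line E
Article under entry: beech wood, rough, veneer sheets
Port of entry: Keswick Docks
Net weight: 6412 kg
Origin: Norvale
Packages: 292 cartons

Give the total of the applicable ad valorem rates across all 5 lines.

81%

Line A: tropical hardwood → 2.2; sawn → 2.2.1; treated → 2.2.1.2. Scheduled 17%. Caledon agreement on 2.1.1.1: 2.2.1.2 not covered. → 17%.
Line B: bamboo → 2.3; sawn → 2.3.3; rough → 2.3.3.1. Scheduled 20%. Quintara agreement on 2.1: 2.3.3.1 not covered. → 20%.
Line C: beech → 2.1; sawn → 2.1.2; treated → 2.1.2.3. Scheduled 24%. Quintara agreement on 2.1: RVC < 50%. → 24%.
Line D: beech → 2.1; sawn → 2.1.2; planed → 2.1.2.1. Scheduled 10%. Quintara agreement on 2.1: RVC ≥ 50% → 5% available; preferential 5%. → 5%.
Line E: beech → 2.1; veneer sheets → 2.1.3; rough → 2.1.3.2. Scheduled 15%. No special measure applies. → 15%.
Sum: 17% + 20% + 24% + 5% + 15% = 81%.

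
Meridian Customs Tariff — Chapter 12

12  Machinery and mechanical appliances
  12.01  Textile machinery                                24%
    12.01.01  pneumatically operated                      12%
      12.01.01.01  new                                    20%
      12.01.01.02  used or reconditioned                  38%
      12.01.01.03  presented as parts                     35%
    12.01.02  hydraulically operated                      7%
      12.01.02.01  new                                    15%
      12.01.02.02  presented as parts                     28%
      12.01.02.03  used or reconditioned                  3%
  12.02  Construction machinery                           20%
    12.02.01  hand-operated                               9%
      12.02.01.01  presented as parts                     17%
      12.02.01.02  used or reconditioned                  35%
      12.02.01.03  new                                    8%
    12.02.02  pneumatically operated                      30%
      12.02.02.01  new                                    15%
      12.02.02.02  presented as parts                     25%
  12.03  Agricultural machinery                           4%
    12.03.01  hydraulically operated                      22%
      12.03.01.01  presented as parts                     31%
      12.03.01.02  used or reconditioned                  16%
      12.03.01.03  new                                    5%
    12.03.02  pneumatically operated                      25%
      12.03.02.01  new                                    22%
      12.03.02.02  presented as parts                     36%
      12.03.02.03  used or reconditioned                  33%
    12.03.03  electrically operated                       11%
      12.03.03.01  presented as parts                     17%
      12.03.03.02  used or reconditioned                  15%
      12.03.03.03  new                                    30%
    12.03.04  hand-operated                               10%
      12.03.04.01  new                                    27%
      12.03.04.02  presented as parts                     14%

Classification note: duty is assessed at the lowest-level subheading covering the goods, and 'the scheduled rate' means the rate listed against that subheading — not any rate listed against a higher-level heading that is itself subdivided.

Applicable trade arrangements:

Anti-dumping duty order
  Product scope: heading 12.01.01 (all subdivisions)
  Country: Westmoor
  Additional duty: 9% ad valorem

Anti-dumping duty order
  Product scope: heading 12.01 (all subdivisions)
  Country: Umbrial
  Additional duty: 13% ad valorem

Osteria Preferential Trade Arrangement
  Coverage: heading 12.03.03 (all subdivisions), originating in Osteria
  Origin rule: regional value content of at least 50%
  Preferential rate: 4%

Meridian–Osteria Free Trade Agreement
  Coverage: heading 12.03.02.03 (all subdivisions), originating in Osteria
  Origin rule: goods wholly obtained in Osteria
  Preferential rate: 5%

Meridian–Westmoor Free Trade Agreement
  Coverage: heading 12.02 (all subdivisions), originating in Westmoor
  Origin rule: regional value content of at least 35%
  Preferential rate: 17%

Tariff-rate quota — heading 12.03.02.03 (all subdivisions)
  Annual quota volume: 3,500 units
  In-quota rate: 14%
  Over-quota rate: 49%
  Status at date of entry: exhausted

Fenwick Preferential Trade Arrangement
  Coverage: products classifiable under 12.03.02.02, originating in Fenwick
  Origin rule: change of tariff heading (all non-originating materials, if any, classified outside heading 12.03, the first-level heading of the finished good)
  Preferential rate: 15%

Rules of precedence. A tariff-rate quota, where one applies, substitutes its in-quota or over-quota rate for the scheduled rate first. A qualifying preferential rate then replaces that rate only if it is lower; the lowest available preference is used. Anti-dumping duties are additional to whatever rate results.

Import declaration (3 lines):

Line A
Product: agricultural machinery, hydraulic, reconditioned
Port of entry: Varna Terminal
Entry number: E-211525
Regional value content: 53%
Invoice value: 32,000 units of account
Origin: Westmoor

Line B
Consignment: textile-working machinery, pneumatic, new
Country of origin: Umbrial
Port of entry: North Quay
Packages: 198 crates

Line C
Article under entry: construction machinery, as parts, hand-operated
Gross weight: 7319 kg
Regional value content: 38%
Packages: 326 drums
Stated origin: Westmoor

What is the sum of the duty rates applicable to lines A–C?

Line A: agricultural → 12.03; hydraulic → 12.03.01; reconditioned → 12.03.01.02. Scheduled 16%. Westmoor agreement on 12.02: 12.03.01.02 not covered. → 16%.
Line B: textile-working → 12.01; pneumatic → 12.01.01; new → 12.01.01.01. Scheduled 20%. anti-dumping (Umbrial, 12.01): +13%; total 20% + 13% = 33%. → 33%.
Line C: construction → 12.02; hand-operated → 12.02.01; as parts → 12.02.01.01. Scheduled 17%. Westmoor agreement on 12.02: RVC ≥ 35% → 17% available; preference 17% not lower than 17% → no reduction. → 17%.
Sum: 16% + 33% + 17% = 66%.

66%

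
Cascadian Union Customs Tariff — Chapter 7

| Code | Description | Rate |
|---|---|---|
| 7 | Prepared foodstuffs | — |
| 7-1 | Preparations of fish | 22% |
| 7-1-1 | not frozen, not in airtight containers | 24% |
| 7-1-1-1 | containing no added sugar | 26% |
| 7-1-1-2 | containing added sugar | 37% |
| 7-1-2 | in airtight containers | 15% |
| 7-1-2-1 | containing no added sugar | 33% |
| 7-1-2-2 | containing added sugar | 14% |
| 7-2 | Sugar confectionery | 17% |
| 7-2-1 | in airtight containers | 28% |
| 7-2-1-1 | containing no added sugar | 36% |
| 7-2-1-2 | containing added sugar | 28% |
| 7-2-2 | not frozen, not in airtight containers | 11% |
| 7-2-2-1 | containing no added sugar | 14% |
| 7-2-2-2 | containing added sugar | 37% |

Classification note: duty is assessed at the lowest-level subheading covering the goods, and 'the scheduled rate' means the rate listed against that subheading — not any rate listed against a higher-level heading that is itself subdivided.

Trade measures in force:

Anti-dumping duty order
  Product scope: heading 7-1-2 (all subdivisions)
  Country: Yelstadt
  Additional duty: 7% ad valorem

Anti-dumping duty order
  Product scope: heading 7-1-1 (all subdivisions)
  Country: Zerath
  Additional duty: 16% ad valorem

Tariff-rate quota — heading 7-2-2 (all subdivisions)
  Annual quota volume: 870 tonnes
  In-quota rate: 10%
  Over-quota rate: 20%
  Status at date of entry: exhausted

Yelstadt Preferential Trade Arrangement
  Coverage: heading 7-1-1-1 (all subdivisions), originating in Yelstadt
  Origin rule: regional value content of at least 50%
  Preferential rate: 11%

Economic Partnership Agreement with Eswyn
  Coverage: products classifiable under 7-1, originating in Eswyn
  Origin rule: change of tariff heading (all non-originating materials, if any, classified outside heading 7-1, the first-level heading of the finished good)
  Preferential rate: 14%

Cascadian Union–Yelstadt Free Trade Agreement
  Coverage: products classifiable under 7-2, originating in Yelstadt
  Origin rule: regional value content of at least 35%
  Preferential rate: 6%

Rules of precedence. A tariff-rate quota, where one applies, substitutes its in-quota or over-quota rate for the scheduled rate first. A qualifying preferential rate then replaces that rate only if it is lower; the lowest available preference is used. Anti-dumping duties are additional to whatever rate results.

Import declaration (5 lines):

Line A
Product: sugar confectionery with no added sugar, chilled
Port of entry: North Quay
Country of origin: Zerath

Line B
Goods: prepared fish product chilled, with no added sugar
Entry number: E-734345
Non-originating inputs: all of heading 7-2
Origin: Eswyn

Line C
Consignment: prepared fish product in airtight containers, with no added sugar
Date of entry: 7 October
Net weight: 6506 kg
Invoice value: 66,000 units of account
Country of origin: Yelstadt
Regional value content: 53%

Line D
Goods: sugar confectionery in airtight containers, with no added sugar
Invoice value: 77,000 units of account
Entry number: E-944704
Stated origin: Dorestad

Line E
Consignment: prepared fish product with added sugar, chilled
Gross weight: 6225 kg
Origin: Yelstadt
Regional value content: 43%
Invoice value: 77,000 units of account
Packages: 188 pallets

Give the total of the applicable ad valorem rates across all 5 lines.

Line A: sugar confectionery → 7-2; chilled → 7-2-2; with no added sugar → 7-2-2-1. Scheduled 14%. quota on 7-2-2 exhausted → over-quota 20%. → 20%.
Line B: prepared fish product → 7-1; chilled → 7-1-1; with no added sugar → 7-1-1-1. Scheduled 26%. Eswyn agreement on 7-1: CTH met → 14% available; preferential 14%. → 14%.
Line C: prepared fish product → 7-1; in airtight containers → 7-1-2; with no added sugar → 7-1-2-1. Scheduled 33%. Yelstadt agreement on 7-1-1-1: 7-1-2-1 not covered; Yelstadt agreement on 7-2: 7-1-2-1 not covered; anti-dumping (Yelstadt, 7-1-2): +7%; total 33% + 7% = 40%. → 40%.
Line D: sugar confectionery → 7-2; in airtight containers → 7-2-1; with no added sugar → 7-2-1-1. Scheduled 36%. No special measure applies. → 36%.
Line E: prepared fish product → 7-1; chilled → 7-1-1; with added sugar → 7-1-1-2. Scheduled 37%. Yelstadt agreement on 7-1-1-1: 7-1-1-2 not covered; Yelstadt agreement on 7-2: 7-1-1-2 not covered. → 37%.
Sum: 20% + 14% + 40% + 36% + 37% = 147%.

147%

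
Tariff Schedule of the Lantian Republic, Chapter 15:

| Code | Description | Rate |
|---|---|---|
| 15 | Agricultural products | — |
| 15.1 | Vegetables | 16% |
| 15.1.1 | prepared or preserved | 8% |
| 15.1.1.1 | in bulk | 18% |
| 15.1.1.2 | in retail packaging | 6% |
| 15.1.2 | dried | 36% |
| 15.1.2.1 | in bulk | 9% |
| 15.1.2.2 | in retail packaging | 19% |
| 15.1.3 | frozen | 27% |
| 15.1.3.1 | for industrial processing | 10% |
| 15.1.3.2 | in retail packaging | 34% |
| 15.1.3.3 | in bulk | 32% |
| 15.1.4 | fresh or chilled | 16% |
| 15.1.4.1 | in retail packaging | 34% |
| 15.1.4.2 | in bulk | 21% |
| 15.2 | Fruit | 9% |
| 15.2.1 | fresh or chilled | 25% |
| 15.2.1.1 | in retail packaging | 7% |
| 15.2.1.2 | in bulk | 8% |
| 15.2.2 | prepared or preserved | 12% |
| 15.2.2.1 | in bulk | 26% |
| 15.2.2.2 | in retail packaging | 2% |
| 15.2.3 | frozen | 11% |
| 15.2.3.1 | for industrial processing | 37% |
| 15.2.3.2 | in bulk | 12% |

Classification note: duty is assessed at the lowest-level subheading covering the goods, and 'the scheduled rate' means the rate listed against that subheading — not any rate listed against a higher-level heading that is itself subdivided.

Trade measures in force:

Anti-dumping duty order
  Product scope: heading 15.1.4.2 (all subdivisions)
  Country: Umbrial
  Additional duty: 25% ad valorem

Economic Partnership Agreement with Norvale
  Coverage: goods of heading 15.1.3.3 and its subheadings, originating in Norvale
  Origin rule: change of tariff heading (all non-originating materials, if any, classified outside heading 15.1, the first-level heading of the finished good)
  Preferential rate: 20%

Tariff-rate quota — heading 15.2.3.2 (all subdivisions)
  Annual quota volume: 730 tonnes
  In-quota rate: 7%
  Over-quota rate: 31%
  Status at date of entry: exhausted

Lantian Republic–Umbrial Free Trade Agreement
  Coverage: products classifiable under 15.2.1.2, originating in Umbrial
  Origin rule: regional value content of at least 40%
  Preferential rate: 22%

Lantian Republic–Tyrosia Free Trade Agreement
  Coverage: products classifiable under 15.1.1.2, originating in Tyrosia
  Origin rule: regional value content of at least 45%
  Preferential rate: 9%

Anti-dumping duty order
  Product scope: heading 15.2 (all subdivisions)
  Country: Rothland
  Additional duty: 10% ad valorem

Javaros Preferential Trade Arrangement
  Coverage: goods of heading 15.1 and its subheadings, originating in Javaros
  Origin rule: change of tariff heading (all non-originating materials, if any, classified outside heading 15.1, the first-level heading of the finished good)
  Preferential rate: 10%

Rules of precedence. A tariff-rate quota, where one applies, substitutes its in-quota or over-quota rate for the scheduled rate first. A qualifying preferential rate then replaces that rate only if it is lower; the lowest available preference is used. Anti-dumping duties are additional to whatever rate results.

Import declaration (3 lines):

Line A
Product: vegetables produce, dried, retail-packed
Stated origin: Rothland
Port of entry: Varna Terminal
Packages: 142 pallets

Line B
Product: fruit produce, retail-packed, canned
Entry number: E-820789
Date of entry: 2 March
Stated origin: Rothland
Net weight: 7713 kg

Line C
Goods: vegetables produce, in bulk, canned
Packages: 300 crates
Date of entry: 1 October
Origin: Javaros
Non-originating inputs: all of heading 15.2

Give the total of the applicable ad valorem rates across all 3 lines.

41%

Line A: vegetables → 15.1; dried → 15.1.2; retail-packed → 15.1.2.2. Scheduled 19%. No special measure applies. → 19%.
Line B: fruit → 15.2; canned → 15.2.2; retail-packed → 15.2.2.2. Scheduled 2%. anti-dumping (Rothland, 15.2): +10%; total 2% + 10% = 12%. → 12%.
Line C: vegetables → 15.1; canned → 15.1.1; in bulk → 15.1.1.1. Scheduled 18%. Javaros agreement on 15.1: CTH met → 10% available; preferential 10%. → 10%.
Sum: 19% + 12% + 10% = 41%.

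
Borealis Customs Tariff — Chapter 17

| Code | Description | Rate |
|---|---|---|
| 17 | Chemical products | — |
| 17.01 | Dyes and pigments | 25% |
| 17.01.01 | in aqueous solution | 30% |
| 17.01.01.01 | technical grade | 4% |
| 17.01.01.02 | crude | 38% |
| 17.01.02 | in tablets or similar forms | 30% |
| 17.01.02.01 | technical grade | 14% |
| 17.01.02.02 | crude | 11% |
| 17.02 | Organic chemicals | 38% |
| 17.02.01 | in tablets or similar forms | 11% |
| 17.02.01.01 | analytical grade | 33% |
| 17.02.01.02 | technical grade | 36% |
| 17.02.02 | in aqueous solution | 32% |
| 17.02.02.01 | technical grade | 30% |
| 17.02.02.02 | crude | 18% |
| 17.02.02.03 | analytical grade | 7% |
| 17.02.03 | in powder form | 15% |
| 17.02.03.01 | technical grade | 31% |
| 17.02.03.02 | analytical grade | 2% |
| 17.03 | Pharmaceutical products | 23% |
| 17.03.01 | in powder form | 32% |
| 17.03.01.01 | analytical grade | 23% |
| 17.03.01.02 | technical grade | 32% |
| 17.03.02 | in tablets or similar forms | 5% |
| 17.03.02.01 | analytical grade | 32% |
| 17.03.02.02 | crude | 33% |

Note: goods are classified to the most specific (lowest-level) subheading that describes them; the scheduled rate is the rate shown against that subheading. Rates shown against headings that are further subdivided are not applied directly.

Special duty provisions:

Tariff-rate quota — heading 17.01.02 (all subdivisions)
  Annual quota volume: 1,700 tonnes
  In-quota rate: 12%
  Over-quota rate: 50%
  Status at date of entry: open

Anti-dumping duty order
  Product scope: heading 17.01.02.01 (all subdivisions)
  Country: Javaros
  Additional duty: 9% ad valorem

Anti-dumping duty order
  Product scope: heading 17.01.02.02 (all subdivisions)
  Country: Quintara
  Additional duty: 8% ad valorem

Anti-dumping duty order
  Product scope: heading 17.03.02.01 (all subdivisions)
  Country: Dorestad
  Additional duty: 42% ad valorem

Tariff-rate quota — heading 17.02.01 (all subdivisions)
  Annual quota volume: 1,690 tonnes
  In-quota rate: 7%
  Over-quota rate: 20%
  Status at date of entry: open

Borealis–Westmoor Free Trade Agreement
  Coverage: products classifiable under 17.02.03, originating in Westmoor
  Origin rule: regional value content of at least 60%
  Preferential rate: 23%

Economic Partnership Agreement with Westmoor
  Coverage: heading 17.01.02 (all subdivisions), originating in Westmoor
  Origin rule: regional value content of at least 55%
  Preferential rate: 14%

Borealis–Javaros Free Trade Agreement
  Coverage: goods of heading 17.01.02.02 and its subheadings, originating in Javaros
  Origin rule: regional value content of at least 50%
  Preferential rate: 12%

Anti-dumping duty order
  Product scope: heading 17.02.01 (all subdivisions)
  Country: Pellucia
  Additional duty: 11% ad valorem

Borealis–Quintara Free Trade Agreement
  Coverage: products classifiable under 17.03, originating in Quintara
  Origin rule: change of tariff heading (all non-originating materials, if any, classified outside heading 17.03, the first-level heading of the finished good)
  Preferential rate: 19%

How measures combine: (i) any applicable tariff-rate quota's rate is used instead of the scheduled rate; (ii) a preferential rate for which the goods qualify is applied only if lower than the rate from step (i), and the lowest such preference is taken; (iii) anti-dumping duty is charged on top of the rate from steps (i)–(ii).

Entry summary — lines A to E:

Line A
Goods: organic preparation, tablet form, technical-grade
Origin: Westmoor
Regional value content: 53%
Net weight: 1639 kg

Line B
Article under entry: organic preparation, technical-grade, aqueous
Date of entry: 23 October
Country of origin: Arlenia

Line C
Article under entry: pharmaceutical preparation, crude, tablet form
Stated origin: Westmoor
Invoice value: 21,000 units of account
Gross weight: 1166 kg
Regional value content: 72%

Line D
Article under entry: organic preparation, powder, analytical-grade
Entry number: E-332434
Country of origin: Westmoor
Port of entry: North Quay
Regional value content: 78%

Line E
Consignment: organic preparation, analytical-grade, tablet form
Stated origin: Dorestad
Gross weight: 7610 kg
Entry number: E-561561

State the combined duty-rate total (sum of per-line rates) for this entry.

Line A: organic → 17.02; tablet form → 17.02.01; technical-grade → 17.02.01.02. Scheduled 36%. quota on 17.02.01 open → in-quota 7%; Westmoor agreement on 17.02.03: 17.02.01.02 not covered; Westmoor agreement on 17.01.02: 17.02.01.02 not covered. → 7%.
Line B: organic → 17.02; aqueous → 17.02.02; technical-grade → 17.02.02.01. Scheduled 30%. No special measure applies. → 30%.
Line C: pharmaceutical → 17.03; tablet form → 17.03.02; crude → 17.03.02.02. Scheduled 33%. Westmoor agreement on 17.02.03: 17.03.02.02 not covered; Westmoor agreement on 17.01.02: 17.03.02.02 not covered. → 33%.
Line D: organic → 17.02; powder → 17.02.03; analytical-grade → 17.02.03.02. Scheduled 2%. Westmoor agreement on 17.02.03: RVC ≥ 60% → 23% available; Westmoor agreement on 17.01.02: 17.02.03.02 not covered; preference 23% not lower than 2% → no reduction. → 2%.
Line E: organic → 17.02; tablet form → 17.02.01; analytical-grade → 17.02.01.01. Scheduled 33%. quota on 17.02.01 open → in-quota 7%. → 7%.
Sum: 7% + 30% + 33% + 2% + 7% = 79%.

79%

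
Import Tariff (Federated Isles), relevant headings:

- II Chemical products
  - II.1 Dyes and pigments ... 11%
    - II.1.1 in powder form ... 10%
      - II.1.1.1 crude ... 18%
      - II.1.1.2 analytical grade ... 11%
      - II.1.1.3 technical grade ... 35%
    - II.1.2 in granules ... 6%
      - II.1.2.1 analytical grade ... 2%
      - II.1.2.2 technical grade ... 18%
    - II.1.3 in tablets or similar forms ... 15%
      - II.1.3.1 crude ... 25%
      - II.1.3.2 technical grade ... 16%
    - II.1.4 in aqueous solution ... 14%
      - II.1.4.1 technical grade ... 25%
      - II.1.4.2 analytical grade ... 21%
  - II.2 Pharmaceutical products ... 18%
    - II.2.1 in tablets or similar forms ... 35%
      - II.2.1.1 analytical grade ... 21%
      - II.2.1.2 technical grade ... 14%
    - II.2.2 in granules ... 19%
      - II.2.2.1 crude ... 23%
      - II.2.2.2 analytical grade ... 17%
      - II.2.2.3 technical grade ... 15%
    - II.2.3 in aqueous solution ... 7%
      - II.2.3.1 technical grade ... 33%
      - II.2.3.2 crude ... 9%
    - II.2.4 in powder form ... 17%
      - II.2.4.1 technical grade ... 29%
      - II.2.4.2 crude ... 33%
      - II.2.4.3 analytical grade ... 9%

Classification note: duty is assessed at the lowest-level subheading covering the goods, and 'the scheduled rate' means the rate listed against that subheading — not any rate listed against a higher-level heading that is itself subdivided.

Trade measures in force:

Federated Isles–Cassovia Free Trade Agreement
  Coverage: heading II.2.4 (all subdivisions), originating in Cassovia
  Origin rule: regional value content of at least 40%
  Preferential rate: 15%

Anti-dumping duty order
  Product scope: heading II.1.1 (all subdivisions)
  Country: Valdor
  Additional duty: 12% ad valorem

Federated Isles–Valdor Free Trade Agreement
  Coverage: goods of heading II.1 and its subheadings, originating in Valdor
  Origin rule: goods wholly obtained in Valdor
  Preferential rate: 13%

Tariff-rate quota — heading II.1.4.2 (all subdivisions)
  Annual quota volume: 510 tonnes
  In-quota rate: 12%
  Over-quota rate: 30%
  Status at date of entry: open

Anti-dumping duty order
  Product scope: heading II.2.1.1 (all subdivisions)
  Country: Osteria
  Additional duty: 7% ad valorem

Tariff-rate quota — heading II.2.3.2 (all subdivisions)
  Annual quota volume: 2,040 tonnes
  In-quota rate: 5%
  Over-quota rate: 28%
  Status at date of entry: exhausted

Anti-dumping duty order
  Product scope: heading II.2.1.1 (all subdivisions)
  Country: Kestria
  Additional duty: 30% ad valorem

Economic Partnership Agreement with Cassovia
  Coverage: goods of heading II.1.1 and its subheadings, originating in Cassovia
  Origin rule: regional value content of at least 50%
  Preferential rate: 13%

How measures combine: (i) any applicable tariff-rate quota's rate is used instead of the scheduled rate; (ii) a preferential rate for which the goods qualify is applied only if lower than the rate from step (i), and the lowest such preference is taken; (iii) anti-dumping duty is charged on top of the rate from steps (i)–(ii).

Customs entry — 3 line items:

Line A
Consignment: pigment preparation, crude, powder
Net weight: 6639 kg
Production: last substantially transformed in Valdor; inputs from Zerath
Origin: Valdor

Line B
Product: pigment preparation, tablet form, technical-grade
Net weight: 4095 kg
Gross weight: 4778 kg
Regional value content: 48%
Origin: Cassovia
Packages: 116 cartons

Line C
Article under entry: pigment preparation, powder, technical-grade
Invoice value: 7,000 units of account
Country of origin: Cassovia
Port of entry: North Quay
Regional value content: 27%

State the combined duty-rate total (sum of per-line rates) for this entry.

81%

Line A: pigment → II.1; powder → II.1.1; crude → II.1.1.1. Scheduled 18%. Valdor agreement on II.1: not wholly obtained; anti-dumping (Valdor, II.1.1): +12%; total 18% + 12% = 30%. → 30%.
Line B: pigment → II.1; tablet form → II.1.3; technical-grade → II.1.3.2. Scheduled 16%. Cassovia agreement on II.2.4: II.1.3.2 not covered; Cassovia agreement on II.1.1: II.1.3.2 not covered. → 16%.
Line C: pigment → II.1; powder → II.1.1; technical-grade → II.1.1.3. Scheduled 35%. Cassovia agreement on II.2.4: II.1.1.3 not covered; Cassovia agreement on II.1.1: RVC < 50%. → 35%.
Sum: 30% + 16% + 35% = 81%.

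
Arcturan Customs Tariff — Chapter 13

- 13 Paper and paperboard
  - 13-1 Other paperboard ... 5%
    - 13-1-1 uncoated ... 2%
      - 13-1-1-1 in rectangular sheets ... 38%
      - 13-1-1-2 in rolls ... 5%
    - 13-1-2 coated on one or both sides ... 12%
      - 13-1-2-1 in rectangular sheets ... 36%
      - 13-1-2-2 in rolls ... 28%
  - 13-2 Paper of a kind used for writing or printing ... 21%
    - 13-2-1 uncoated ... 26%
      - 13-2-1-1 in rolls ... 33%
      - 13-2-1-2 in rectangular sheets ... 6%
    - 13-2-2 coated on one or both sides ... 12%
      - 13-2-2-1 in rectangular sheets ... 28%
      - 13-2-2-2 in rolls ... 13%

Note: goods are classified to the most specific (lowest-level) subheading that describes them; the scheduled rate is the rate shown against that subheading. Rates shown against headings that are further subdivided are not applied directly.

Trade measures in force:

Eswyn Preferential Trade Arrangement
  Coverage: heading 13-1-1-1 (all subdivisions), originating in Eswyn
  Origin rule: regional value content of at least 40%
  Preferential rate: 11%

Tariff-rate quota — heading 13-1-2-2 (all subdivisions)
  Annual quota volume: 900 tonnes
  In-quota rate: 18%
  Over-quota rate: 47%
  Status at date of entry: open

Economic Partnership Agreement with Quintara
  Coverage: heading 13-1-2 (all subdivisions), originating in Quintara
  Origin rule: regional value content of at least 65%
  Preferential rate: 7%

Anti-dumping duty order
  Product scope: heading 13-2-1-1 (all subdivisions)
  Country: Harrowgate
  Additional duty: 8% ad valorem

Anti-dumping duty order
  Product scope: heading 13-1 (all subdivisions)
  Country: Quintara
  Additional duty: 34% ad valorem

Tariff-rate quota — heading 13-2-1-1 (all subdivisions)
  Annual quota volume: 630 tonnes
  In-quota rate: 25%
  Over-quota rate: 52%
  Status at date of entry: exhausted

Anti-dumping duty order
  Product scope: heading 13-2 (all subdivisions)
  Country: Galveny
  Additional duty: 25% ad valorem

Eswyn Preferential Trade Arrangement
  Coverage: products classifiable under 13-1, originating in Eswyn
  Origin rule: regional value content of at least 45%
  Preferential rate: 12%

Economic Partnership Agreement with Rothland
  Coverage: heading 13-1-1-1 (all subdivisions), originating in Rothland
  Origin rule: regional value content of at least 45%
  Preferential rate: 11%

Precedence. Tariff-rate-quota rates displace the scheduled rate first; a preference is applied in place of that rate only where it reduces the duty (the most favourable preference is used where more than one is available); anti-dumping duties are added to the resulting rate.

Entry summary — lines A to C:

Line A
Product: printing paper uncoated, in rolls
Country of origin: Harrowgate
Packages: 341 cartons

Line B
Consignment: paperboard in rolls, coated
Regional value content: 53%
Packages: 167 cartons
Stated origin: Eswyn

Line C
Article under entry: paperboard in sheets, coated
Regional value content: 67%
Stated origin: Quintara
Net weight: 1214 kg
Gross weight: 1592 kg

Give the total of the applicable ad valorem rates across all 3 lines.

Line A: printing paper → 13-2; uncoated → 13-2-1; in rolls → 13-2-1-1. Scheduled 33%. quota on 13-2-1-1 exhausted → over-quota 52%; anti-dumping (Harrowgate, 13-2-1-1): +8%; total 52% + 8% = 60%. → 60%.
Line B: paperboard → 13-1; coated → 13-1-2; in rolls → 13-1-2-2. Scheduled 28%. quota on 13-1-2-2 open → in-quota 18%; Eswyn agreement on 13-1-1-1: 13-1-2-2 not covered; Eswyn agreement on 13-1: RVC ≥ 45% → 12% available; preferential 12%. → 12%.
Line C: paperboard → 13-1; coated → 13-1-2; in sheets → 13-1-2-1. Scheduled 36%. Quintara agreement on 13-1-2: RVC ≥ 65% → 7% available; preferential 7%; anti-dumping (Quintara, 13-1): +34%; total 7% + 34% = 41%. → 41%.
Sum: 60% + 12% + 41% = 113%.

113%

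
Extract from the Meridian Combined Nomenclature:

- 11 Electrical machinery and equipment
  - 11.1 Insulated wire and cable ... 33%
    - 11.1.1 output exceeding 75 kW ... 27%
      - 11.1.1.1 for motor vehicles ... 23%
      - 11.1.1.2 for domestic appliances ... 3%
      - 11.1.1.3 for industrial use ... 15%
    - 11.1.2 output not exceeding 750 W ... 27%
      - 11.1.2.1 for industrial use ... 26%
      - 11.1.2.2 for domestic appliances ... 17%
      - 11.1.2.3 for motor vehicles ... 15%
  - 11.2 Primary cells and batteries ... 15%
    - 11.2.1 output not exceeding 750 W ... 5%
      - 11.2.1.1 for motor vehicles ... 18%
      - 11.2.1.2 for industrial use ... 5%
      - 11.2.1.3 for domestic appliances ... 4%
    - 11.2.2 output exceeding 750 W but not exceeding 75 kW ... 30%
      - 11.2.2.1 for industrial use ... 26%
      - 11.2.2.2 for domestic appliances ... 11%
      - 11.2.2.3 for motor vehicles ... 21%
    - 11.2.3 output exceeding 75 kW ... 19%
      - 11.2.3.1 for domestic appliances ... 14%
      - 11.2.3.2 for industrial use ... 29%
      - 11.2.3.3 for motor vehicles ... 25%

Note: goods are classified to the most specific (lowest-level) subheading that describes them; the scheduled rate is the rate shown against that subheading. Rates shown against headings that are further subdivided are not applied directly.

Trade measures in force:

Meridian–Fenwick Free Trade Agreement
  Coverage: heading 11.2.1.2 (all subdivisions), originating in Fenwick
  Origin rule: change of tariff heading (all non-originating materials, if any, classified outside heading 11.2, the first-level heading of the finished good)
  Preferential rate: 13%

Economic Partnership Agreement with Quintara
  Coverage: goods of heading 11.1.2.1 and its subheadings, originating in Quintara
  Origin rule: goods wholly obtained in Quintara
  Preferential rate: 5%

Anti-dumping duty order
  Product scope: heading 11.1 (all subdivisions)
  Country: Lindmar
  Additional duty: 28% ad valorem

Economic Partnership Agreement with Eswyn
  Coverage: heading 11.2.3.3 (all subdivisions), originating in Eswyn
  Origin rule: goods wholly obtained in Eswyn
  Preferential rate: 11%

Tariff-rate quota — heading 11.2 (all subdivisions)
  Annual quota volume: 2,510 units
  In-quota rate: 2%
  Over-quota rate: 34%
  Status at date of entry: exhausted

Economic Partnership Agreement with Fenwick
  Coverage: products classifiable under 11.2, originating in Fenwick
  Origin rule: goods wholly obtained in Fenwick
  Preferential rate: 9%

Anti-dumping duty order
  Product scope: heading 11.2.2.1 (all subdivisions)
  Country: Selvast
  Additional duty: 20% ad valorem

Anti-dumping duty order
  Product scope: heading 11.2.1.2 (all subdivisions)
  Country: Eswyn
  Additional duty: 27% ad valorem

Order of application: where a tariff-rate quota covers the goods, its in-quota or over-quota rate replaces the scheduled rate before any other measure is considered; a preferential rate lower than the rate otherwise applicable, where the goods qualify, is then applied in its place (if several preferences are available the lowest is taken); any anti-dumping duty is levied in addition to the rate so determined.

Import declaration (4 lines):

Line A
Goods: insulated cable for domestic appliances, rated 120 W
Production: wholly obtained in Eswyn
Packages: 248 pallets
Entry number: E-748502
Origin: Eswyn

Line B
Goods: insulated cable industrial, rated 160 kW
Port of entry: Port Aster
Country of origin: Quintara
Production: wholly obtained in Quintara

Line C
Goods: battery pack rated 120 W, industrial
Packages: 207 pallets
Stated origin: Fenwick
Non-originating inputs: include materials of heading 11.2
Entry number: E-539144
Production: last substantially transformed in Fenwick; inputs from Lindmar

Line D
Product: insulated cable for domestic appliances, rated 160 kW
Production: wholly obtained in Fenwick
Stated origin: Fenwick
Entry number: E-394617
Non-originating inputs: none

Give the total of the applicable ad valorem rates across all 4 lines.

69%

Line A: insulated cable → 11.1; rated 120 W → 11.1.2; for domestic appliances → 11.1.2.2. Scheduled 17%. Eswyn agreement on 11.2.3.3: 11.1.2.2 not covered. → 17%.
Line B: insulated cable → 11.1; rated 160 kW → 11.1.1; industrial → 11.1.1.3. Scheduled 15%. Quintara agreement on 11.1.2.1: 11.1.1.3 not covered. → 15%.
Line C: battery pack → 11.2; rated 120 W → 11.2.1; industrial → 11.2.1.2. Scheduled 5%. quota on 11.2 exhausted → over-quota 34%; Fenwick agreement on 11.2.1.2: CTH not met; Fenwick agreement on 11.2: not wholly obtained. → 34%.
Line D: insulated cable → 11.1; rated 160 kW → 11.1.1; for domestic appliances → 11.1.1.2. Scheduled 3%. Fenwick agreement on 11.2.1.2: 11.1.1.2 not covered; Fenwick agreement on 11.2: 11.1.1.2 not covered. → 3%.
Sum: 17% + 15% + 34% + 3% = 69%.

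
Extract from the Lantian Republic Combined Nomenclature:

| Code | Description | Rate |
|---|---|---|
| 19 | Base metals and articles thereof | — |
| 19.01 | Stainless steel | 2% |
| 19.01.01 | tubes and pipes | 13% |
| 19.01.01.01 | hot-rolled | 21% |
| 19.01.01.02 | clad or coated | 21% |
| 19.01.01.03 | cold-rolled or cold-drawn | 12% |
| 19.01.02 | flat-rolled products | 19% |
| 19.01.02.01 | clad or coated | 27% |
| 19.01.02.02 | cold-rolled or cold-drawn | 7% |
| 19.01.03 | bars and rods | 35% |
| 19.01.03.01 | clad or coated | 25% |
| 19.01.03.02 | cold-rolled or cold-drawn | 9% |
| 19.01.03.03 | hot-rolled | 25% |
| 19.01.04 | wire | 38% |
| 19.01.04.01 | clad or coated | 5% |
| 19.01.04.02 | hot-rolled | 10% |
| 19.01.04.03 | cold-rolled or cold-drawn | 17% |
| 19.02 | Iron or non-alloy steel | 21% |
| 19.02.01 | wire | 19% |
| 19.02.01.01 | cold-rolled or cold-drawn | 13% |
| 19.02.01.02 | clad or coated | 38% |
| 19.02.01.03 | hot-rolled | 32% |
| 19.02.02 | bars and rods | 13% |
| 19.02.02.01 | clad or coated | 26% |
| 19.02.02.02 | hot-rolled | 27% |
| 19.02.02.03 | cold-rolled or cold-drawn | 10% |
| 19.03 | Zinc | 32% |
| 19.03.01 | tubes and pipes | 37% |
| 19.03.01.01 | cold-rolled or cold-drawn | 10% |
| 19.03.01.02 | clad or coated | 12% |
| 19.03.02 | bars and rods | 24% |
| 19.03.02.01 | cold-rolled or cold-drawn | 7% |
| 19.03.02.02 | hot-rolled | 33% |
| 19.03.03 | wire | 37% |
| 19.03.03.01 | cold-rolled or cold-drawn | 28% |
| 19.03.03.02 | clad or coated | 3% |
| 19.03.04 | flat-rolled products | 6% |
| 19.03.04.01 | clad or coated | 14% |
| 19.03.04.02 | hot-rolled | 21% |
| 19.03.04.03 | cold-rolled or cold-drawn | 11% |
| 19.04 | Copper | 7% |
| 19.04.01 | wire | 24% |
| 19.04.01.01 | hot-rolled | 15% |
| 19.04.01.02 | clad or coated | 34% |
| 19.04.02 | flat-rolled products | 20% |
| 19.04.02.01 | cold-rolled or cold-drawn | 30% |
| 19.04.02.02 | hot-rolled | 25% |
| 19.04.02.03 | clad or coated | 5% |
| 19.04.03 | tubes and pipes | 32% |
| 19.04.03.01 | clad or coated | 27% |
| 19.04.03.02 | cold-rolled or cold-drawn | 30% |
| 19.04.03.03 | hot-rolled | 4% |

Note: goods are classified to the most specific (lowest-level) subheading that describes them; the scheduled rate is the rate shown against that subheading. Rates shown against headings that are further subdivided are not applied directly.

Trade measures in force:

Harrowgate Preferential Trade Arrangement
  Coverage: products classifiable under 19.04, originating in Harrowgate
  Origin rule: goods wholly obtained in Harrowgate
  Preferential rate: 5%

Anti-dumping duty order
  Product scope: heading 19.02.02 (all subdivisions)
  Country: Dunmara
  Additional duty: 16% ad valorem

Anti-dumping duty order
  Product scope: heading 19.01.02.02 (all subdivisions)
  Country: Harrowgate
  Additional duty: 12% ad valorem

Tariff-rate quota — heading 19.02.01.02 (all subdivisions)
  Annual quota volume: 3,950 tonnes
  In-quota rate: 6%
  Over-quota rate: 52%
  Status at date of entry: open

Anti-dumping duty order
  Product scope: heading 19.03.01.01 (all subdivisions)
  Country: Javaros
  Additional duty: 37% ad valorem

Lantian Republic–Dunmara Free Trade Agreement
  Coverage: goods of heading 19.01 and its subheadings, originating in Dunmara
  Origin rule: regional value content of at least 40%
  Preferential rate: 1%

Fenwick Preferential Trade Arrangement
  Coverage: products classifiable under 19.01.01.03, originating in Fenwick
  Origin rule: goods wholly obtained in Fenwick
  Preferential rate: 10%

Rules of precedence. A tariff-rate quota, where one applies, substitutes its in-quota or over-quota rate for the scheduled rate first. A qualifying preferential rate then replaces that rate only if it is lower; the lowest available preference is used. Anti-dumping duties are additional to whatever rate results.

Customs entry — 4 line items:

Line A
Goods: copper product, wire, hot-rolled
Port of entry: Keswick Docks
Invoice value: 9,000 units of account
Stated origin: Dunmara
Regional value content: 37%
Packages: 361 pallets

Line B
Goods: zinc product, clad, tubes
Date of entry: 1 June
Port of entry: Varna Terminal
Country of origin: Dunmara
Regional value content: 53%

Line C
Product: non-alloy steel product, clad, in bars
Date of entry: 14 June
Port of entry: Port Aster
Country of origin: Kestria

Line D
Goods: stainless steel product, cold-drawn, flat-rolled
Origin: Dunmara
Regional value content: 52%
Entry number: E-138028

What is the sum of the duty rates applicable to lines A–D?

54%

Line A: copper → 19.04; wire → 19.04.01; hot-rolled → 19.04.01.01. Scheduled 15%. Dunmara agreement on 19.01: 19.04.01.01 not covered. → 15%.
Line B: zinc → 19.03; tubes → 19.03.01; clad → 19.03.01.02. Scheduled 12%. Dunmara agreement on 19.01: 19.03.01.02 not covered. → 12%.
Line C: non-alloy steel → 19.02; in bars → 19.02.02; clad → 19.02.02.01. Scheduled 26%. No special measure applies. → 26%.
Line D: stainless steel → 19.01; flat-rolled → 19.01.02; cold-drawn → 19.01.02.02. Scheduled 7%. Dunmara agreement on 19.01: RVC ≥ 40% → 1% available; preferential 1%. → 1%.
Sum: 15% + 12% + 26% + 1% = 54%.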